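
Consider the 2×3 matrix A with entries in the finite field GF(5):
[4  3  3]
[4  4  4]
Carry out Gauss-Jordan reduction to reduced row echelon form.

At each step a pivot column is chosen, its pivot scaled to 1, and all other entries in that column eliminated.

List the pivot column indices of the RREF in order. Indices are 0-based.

pivot columns: 0, 1

step 1: normalize row 0 (÷4) = (1, 2, 2)
  row 1: subtract 4×row0 = (0, 1, 1)
step 2: normalize row 1 (÷1) = (0, 1, 1)
  row 0: subtract 2×row1 = (1, 0, 0)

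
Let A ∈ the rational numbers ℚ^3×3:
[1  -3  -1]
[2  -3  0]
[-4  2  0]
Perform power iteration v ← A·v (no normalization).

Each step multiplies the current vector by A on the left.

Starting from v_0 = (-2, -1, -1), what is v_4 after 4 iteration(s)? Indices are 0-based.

v_0 = (-2, -1, -1).
v_1 = A·v_0 = (2, -1, 6).
v_2 = A·v_1 = (-1, 7, -10).
v_3 = A·v_2 = (-12, -23, 18).
v_4 = A·v_3 = (39, 45, 2).

v_4 = (39, 45, 2)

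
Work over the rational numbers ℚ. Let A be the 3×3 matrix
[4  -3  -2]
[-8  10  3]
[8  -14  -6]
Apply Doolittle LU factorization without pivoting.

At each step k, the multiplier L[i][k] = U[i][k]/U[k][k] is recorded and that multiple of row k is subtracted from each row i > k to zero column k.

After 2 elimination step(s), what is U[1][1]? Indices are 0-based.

Step 1: pivot at (0,0) is 4.
  row1 ← row1 − (-2)·row0  ⇒  L[1][0]=-2, U row1=(0, 4, -1)
  row2 ← row2 − (2)·row0  ⇒  L[2][0]=2, U row2=(0, -8, -2)
Step 2: pivot at (1,1) is 4.
  row2 ← row2 − (-2)·row1  ⇒  L[2][1]=-2, U row2=(0, 0, -4)

U[1][1] = 4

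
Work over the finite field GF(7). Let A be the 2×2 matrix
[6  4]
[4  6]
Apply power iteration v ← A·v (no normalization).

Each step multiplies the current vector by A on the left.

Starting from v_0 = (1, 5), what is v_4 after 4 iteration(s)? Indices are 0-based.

v_4 = (1, 2)

v_0 = (1, 5).
v_1 = A·v_0 = (5, 6).
v_2 = A·v_1 = (5, 0).
v_3 = A·v_2 = (2, 6).
v_4 = A·v_3 = (1, 2).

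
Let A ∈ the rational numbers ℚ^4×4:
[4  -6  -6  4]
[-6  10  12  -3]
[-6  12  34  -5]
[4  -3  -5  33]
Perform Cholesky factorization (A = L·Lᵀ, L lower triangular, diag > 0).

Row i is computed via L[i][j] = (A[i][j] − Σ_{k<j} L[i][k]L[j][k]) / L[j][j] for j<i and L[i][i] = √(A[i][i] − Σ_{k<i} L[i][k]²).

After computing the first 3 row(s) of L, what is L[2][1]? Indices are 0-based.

L[2][1] = 3

Step 1: L[0][0] = √(4) = 2.
  L[1][0] = (-6) / L[0][0] = -3.
Step 2: L[1][1] = √(1) = 1.
  L[2][0] = (-6) / L[0][0] = -3.
  L[2][1] = (3) / L[1][1] = 3.
Step 3: L[2][2] = √(16) = 4.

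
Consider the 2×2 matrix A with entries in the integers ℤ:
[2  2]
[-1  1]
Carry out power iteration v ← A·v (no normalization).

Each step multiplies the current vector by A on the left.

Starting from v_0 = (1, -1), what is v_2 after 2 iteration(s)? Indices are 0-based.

v_0 = (1, -1).
v_1 = A·v_0 = (0, -2).
v_2 = A·v_1 = (-4, -2).

v_2 = (-4, -2)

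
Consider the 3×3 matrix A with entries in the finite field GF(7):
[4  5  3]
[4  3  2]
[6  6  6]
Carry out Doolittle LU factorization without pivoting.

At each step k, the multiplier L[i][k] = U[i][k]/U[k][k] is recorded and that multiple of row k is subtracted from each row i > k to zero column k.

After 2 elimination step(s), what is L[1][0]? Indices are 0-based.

L[1][0] = 1

Step 1: pivot at (0,0) is 4.
  row1 ← row1 − (1)·row0  ⇒  L[1][0]=1, U row1=(0, 5, 6)
  row2 ← row2 − (5)·row0  ⇒  L[2][0]=5, U row2=(0, 2, 5)
Step 2: pivot at (1,1) is 5.
  row2 ← row2 − (6)·row1  ⇒  L[2][1]=6, U row2=(0, 0, 4)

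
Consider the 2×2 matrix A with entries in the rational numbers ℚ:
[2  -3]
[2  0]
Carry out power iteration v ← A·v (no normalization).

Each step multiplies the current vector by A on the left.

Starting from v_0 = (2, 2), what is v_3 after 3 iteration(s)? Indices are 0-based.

v_0 = (2, 2).
v_1 = A·v_0 = (-2, 4).
v_2 = A·v_1 = (-16, -4).
v_3 = A·v_2 = (-20, -32).

v_3 = (-20, -32)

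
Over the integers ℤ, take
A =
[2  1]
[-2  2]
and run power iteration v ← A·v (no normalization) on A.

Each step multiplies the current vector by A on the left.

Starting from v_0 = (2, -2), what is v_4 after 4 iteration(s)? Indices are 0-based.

v_4 = (-88, -8)

v_0 = (2, -2).
v_1 = A·v_0 = (2, -8).
v_2 = A·v_1 = (-4, -20).
v_3 = A·v_2 = (-28, -32).
v_4 = A·v_3 = (-88, -8).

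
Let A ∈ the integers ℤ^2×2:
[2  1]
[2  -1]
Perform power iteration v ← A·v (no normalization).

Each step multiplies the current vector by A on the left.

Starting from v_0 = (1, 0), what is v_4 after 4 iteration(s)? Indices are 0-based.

v_0 = (1, 0).
v_1 = A·v_0 = (2, 2).
v_2 = A·v_1 = (6, 2).
v_3 = A·v_2 = (14, 10).
v_4 = A·v_3 = (38, 18).

v_4 = (38, 18)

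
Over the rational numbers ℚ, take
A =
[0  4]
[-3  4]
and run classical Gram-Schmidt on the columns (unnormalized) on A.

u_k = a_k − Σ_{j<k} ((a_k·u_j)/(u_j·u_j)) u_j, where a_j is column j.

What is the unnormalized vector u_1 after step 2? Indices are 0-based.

Step 1: u_0 = a_0 = (0, -3).
Step 2: u_1 = a_1 − (-4/3)·u_0 = (4, 0).

u_1 = (4, 0)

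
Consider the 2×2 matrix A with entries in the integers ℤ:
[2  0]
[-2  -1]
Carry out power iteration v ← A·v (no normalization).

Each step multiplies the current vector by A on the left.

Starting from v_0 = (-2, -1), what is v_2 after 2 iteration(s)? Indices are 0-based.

v_2 = (-8, 3)

v_0 = (-2, -1).
v_1 = A·v_0 = (-4, 5).
v_2 = A·v_1 = (-8, 3).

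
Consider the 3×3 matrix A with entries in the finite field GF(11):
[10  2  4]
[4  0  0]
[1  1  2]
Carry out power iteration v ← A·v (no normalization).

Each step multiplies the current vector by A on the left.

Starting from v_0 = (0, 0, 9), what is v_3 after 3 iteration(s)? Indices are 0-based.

v_0 = (0, 0, 9).
v_1 = A·v_0 = (3, 0, 7).
v_2 = A·v_1 = (3, 1, 6).
v_3 = A·v_2 = (1, 1, 5).

v_3 = (1, 1, 5)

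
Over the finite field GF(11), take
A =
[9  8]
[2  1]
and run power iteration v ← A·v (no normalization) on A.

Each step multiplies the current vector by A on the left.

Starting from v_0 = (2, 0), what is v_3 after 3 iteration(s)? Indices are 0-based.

v_3 = (9, 10)

v_0 = (2, 0).
v_1 = A·v_0 = (7, 4).
v_2 = A·v_1 = (7, 7).
v_3 = A·v_2 = (9, 10).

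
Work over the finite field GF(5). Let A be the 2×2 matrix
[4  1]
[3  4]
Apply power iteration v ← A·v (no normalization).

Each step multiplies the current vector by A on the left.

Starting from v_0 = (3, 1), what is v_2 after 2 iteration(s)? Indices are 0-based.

v_0 = (3, 1).
v_1 = A·v_0 = (3, 3).
v_2 = A·v_1 = (0, 1).

v_2 = (0, 1)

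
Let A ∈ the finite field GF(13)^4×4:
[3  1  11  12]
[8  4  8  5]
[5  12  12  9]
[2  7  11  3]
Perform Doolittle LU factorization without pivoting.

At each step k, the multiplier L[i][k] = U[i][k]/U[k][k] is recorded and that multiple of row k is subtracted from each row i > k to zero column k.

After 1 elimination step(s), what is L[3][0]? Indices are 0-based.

[col 0] pivot 3
  R1 -= 7*R0 → (0, 10, 9, 12)  (L[1][0] := 7)
  R2 -= 6*R0 → (0, 6, 11, 2)  (L[2][0] := 6)
  R3 -= 5*R0 → (0, 2, 8, 8)  (L[3][0] := 5)

L[3][0] = 5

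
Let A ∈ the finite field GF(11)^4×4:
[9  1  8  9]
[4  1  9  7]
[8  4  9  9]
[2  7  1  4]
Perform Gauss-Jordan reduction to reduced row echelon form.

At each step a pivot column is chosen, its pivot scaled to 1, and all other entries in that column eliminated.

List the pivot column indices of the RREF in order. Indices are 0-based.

step 1: normalize row 0 (÷9) = (1, 5, 7, 1)
  row 1: subtract 4×row0 = (0, 3, 3, 3)
  row 2: subtract 8×row0 = (0, 8, 8, 1)
  row 3: subtract 2×row0 = (0, 8, 9, 2)
step 2: normalize row 1 (÷3) = (0, 1, 1, 1)
  row 0: subtract 5×row1 = (1, 0, 2, 7)
  row 2: subtract 8×row1 = (0, 0, 0, 4)
  row 3: subtract 8×row1 = (0, 0, 1, 5)
step 3: exchange rows 2,3
step 3: normalize row 2 (÷1) = (0, 0, 1, 5)
  row 0: subtract 2×row2 = (1, 0, 0, 8)
  row 1: subtract 1×row2 = (0, 1, 0, 7)
step 4: normalize row 3 (÷4) = (0, 0, 0, 1)
  row 0: subtract 8×row3 = (1, 0, 0, 0)
  row 1: subtract 7×row3 = (0, 1, 0, 0)
  row 2: subtract 5×row3 = (0, 0, 1, 0)

pivot columns: 0, 1, 2, 3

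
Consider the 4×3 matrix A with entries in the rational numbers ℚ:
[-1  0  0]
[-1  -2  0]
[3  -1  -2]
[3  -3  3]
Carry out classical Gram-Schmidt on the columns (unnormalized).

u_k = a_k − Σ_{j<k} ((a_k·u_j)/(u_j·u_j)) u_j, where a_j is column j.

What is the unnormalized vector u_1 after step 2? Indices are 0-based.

Step 1: u_0 = a_0 = (-1, -1, 3, 3).
Step 2: u_1 = a_1 − (-1/2)·u_0 = (-1/2, -5/2, 1/2, -3/2).

u_1 = (-1/2, -5/2, 1/2, -3/2)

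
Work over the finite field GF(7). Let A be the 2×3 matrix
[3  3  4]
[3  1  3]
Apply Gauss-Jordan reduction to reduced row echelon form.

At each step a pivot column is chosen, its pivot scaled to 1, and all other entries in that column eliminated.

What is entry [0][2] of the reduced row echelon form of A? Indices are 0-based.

M[0][2] = 2

[1] R0 /= 3  ⇒  (1, 1, 6)
     R1 -= 3·R0  ⇒  (0, 5, 6)
[2] R1 /= 5  ⇒  (0, 1, 4)
     R0 -= 1·R1  ⇒  (1, 0, 2)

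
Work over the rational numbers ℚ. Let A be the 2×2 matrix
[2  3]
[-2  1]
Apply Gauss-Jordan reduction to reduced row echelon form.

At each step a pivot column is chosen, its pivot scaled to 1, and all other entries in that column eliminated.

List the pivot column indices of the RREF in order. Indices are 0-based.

pivot columns: 0, 1

pivot(0,0)=2: scale R0 → (1, 3/2)
  clear (1,0): R1 −= (-2)R0 → (0, 4)
pivot(1,1)=4: scale R1 → (0, 1)
  clear (0,1): R0 −= (3/2)R1 → (1, 0)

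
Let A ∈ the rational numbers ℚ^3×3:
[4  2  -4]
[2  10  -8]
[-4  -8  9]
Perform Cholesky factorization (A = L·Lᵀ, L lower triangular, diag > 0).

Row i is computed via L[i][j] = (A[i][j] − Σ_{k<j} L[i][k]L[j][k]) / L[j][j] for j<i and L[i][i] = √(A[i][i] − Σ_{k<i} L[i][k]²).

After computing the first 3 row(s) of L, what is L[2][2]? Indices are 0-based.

L[2][2] = 1

Step 1: L[0][0] = √(4) = 2.
  L[1][0] = (2) / L[0][0] = 1.
Step 2: L[1][1] = √(9) = 3.
  L[2][0] = (-4) / L[0][0] = -2.
  L[2][1] = (-6) / L[1][1] = -2.
Step 3: L[2][2] = √(1) = 1.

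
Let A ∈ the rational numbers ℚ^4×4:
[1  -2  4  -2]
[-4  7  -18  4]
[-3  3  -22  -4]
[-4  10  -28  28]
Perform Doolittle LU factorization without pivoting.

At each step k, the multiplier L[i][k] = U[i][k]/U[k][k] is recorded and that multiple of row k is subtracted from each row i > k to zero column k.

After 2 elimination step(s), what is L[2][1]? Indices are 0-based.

[col 0] pivot 1
  R1 -= -4*R0 → (0, -1, -2, -4)  (L[1][0] := -4)
  R2 -= -3*R0 → (0, -3, -10, -10)  (L[2][0] := -3)
  R3 -= -4*R0 → (0, 2, -12, 20)  (L[3][0] := -4)
[col 1] pivot -1
  R2 -= 3*R1 → (0, 0, -4, 2)  (L[2][1] := 3)
  R3 -= -2*R1 → (0, 0, -16, 12)  (L[3][1] := -2)

L[2][1] = 3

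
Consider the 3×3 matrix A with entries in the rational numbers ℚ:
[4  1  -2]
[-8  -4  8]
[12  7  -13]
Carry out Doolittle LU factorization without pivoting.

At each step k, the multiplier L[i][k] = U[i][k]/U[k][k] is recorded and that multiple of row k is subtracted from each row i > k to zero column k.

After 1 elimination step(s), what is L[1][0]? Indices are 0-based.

Step 1: pivot at (0,0) is 4.
  row1 ← row1 − (-2)·row0  ⇒  L[1][0]=-2, U row1=(0, -2, 4)
  row2 ← row2 − (3)·row0  ⇒  L[2][0]=3, U row2=(0, 4, -7)

L[1][0] = -2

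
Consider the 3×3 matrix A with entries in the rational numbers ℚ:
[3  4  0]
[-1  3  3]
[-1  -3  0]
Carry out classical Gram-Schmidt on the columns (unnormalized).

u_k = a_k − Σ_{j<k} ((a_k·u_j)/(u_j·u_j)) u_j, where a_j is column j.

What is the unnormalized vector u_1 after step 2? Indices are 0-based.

Step 1: u_0 = a_0 = (3, -1, -1).
Step 2: u_1 = a_1 − (12/11)·u_0 = (8/11, 45/11, -21/11).

u_1 = (8/11, 45/11, -21/11)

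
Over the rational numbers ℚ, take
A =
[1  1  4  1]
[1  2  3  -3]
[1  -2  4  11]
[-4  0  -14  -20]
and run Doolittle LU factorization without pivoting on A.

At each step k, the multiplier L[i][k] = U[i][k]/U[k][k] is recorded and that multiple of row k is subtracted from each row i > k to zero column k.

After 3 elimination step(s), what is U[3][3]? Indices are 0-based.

U[3][3] = -4

Step 1: pivot at (0,0) is 1.
  row1 ← row1 − (1)·row0  ⇒  L[1][0]=1, U row1=(0, 1, -1, -4)
  row2 ← row2 − (1)·row0  ⇒  L[2][0]=1, U row2=(0, -3, 0, 10)
  row3 ← row3 − (-4)·row0  ⇒  L[3][0]=-4, U row3=(0, 4, 2, -16)
Step 2: pivot at (1,1) is 1.
  row2 ← row2 − (-3)·row1  ⇒  L[2][1]=-3, U row2=(0, 0, -3, -2)
  row3 ← row3 − (4)·row1  ⇒  L[3][1]=4, U row3=(0, 0, 6, 0)
Step 3: pivot at (2,2) is -3.
  row3 ← row3 − (-2)·row2  ⇒  L[3][2]=-2, U row3=(0, 0, 0, -4)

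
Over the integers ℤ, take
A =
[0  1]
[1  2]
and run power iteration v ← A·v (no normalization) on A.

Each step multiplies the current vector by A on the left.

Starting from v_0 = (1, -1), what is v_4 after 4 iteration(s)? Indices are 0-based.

v_4 = (-7, -17)

v_0 = (1, -1).
v_1 = A·v_0 = (-1, -1).
v_2 = A·v_1 = (-1, -3).
v_3 = A·v_2 = (-3, -7).
v_4 = A·v_3 = (-7, -17).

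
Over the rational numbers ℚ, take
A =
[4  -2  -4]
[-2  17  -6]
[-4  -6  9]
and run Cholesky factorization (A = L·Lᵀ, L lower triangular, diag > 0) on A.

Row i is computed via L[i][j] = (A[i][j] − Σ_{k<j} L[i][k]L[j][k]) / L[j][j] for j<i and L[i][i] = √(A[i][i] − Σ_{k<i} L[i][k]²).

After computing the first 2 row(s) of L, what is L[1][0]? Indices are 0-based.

Step 1: L[0][0] = √(4) = 2.
  L[1][0] = (-2) / L[0][0] = -1.
Step 2: L[1][1] = √(16) = 4.

L[1][0] = -1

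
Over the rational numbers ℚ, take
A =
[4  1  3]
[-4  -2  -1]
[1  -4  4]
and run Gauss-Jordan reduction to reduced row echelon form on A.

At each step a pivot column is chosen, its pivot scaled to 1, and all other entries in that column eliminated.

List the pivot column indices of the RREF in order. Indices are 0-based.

pivot(0,0)=4: scale R0 → (1, 1/4, 3/4)
  clear (1,0): R1 −= (-4)R0 → (0, -1, 2)
  clear (2,0): R2 −= (1)R0 → (0, -17/4, 13/4)
pivot(1,1)=-1: scale R1 → (0, 1, -2)
  clear (0,1): R0 −= (1/4)R1 → (1, 0, 5/4)
  clear (2,1): R2 −= (-17/4)R1 → (0, 0, -21/4)
pivot(2,2)=-21/4: scale R2 → (0, 0, 1)
  clear (0,2): R0 −= (5/4)R2 → (1, 0, 0)
  clear (1,2): R1 −= (-2)R2 → (0, 1, 0)

pivot columns: 0, 1, 2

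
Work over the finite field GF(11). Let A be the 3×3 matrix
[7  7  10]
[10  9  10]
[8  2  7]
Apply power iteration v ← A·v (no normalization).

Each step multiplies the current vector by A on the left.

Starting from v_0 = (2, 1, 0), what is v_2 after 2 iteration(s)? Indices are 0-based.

v_0 = (2, 1, 0).
v_1 = A·v_0 = (10, 7, 7).
v_2 = A·v_1 = (2, 2, 0).

v_2 = (2, 2, 0)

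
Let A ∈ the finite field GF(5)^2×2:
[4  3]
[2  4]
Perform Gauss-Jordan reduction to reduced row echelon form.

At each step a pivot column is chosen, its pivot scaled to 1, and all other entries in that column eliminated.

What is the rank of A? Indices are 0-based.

rank = 1

step 1: normalize row 0 (÷4) = (1, 2)
  row 1: subtract 2×row0 = (0, 0)
skip col 1 (zero from row 1)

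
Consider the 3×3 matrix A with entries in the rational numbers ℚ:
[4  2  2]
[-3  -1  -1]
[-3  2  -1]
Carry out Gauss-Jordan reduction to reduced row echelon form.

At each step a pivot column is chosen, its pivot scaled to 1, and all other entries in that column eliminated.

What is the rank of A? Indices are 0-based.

[1] R0 /= 4  ⇒  (1, 1/2, 1/2)
     R1 -= -3·R0  ⇒  (0, 1/2, 1/2)
     R2 -= -3·R0  ⇒  (0, 7/2, 1/2)
[2] R1 /= 1/2  ⇒  (0, 1, 1)
     R0 -= 1/2·R1  ⇒  (1, 0, 0)
     R2 -= 7/2·R1  ⇒  (0, 0, -3)
[3] R2 /= -3  ⇒  (0, 0, 1)
     R1 -= 1·R2  ⇒  (0, 1, 0)

rank = 3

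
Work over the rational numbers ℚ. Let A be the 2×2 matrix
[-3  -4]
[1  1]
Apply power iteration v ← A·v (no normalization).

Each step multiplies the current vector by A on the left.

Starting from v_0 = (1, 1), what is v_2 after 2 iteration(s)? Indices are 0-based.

v_2 = (13, -5)

v_0 = (1, 1).
v_1 = A·v_0 = (-7, 2).
v_2 = A·v_1 = (13, -5).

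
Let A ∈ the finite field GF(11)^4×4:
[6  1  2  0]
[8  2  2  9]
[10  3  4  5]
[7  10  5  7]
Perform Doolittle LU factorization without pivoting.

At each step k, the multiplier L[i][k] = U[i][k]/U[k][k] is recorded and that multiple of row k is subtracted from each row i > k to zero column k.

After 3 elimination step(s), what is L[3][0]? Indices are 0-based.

L[3][0] = 3

Step 1: pivot at (0,0) is 6.
  row1 ← row1 − (5)·row0  ⇒  L[1][0]=5, U row1=(0, 8, 3, 9)
  row2 ← row2 − (9)·row0  ⇒  L[2][0]=9, U row2=(0, 5, 8, 5)
  row3 ← row3 − (3)·row0  ⇒  L[3][0]=3, U row3=(0, 7, 10, 7)
Step 2: pivot at (1,1) is 8.
  row2 ← row2 − (2)·row1  ⇒  L[2][1]=2, U row2=(0, 0, 2, 9)
  row3 ← row3 − (5)·row1  ⇒  L[3][1]=5, U row3=(0, 0, 6, 6)
Step 3: pivot at (2,2) is 2.
  row3 ← row3 − (3)·row2  ⇒  L[3][2]=3, U row3=(0, 0, 0, 1)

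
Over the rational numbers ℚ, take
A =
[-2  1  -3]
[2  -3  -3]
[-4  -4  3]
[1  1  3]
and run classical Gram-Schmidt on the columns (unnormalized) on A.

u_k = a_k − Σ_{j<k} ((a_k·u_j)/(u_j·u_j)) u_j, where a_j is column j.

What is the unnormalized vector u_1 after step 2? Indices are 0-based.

u_1 = (43/25, -93/25, -64/25, 16/25)

Step 1: u_0 = a_0 = (-2, 2, -4, 1).
Step 2: u_1 = a_1 − (9/25)·u_0 = (43/25, -93/25, -64/25, 16/25).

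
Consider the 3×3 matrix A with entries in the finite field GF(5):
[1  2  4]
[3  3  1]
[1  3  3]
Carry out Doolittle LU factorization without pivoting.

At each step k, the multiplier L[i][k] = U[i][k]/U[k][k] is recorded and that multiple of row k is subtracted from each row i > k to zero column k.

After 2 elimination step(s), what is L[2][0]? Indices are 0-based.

L[2][0] = 1

[col 0] pivot 1
  R1 -= 3*R0 → (0, 2, 4)  (L[1][0] := 3)
  R2 -= 1*R0 → (0, 1, 4)  (L[2][0] := 1)
[col 1] pivot 2
  R2 -= 3*R1 → (0, 0, 2)  (L[2][1] := 3)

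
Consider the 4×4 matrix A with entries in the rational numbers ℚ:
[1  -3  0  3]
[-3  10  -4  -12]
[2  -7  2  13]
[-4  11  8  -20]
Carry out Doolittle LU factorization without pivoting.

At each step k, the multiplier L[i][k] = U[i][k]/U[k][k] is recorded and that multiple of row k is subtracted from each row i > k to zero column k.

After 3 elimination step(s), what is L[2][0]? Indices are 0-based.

L[2][0] = 2

k=0: U[0][0]=1
  eliminate (1,0): mult=-3, new row 1: (0, 1, -4, -3); set L[1][0]=-3
  eliminate (2,0): mult=2, new row 2: (0, -1, 2, 7); set L[2][0]=2
  eliminate (3,0): mult=-4, new row 3: (0, -1, 8, -8); set L[3][0]=-4
k=1: U[1][1]=1
  eliminate (2,1): mult=-1, new row 2: (0, 0, -2, 4); set L[2][1]=-1
  eliminate (3,1): mult=-1, new row 3: (0, 0, 4, -11); set L[3][1]=-1
k=2: U[2][2]=-2
  eliminate (3,2): mult=-2, new row 3: (0, 0, 0, -3); set L[3][2]=-2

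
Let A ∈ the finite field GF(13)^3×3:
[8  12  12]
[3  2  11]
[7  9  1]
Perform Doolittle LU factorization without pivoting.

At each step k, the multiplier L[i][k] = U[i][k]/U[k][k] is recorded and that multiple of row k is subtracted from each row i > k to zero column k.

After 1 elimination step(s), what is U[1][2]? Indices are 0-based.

U[1][2] = 0

k=0: U[0][0]=8
  eliminate (1,0): mult=2, new row 1: (0, 4, 0); set L[1][0]=2
  eliminate (2,0): mult=9, new row 2: (0, 5, 10); set L[2][0]=9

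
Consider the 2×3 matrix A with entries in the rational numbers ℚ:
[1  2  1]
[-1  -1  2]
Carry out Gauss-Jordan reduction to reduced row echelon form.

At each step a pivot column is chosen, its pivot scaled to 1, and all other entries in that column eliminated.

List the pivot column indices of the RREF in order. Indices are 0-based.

pivot columns: 0, 1

step 1: normalize row 0 (÷1) = (1, 2, 1)
  row 1: subtract -1×row0 = (0, 1, 3)
step 2: normalize row 1 (÷1) = (0, 1, 3)
  row 0: subtract 2×row1 = (1, 0, -5)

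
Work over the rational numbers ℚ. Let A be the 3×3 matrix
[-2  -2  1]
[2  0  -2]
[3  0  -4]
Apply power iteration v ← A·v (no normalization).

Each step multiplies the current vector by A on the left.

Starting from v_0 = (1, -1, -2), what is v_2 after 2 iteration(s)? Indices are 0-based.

v_0 = (1, -1, -2).
v_1 = A·v_0 = (-2, 6, 11).
v_2 = A·v_1 = (3, -26, -50).

v_2 = (3, -26, -50)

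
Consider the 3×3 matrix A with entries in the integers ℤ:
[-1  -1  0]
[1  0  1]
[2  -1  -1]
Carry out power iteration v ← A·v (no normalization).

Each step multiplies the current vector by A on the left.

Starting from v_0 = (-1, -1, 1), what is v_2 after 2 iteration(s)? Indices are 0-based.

v_0 = (-1, -1, 1).
v_1 = A·v_0 = (2, 0, -2).
v_2 = A·v_1 = (-2, 0, 6).

v_2 = (-2, 0, 6)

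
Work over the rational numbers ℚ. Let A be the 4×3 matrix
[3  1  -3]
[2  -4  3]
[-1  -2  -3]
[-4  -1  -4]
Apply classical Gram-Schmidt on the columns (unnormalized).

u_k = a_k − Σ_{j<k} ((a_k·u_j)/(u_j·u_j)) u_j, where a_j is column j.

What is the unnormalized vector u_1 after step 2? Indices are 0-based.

Step 1: u_0 = a_0 = (3, 2, -1, -4).
Step 2: u_1 = a_1 − (1/30)·u_0 = (9/10, -61/15, -59/30, -13/15).

u_1 = (9/10, -61/15, -59/30, -13/15)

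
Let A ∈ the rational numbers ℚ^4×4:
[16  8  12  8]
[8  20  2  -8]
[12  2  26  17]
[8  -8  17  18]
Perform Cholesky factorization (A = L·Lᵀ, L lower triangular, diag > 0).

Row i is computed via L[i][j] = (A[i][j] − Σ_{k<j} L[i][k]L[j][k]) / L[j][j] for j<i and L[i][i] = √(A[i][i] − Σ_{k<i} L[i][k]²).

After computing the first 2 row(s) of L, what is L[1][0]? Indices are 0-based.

Step 1: L[0][0] = √(16) = 4.
  L[1][0] = (8) / L[0][0] = 2.
Step 2: L[1][1] = √(16) = 4.

L[1][0] = 2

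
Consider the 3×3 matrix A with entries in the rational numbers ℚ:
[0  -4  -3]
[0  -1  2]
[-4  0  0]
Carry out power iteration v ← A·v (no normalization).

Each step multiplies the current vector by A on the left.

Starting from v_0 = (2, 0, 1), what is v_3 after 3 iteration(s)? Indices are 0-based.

v_3 = (36, 42, -64)

v_0 = (2, 0, 1).
v_1 = A·v_0 = (-3, 2, -8).
v_2 = A·v_1 = (16, -18, 12).
v_3 = A·v_2 = (36, 42, -64).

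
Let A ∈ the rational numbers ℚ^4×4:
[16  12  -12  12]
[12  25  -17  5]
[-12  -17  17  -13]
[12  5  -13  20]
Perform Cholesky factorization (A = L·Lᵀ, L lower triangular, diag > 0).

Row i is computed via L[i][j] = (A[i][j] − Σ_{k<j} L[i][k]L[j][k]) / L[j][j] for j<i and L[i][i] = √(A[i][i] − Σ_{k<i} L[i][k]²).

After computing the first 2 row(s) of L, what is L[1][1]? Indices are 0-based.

Step 1: L[0][0] = √(16) = 4.
  L[1][0] = (12) / L[0][0] = 3.
Step 2: L[1][1] = √(16) = 4.

L[1][1] = 4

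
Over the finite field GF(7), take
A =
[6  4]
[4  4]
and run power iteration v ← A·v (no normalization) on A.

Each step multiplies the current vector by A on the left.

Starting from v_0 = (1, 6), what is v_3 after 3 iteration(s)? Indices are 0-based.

v_0 = (1, 6).
v_1 = A·v_0 = (2, 0).
v_2 = A·v_1 = (5, 1).
v_3 = A·v_2 = (6, 3).

v_3 = (6, 3)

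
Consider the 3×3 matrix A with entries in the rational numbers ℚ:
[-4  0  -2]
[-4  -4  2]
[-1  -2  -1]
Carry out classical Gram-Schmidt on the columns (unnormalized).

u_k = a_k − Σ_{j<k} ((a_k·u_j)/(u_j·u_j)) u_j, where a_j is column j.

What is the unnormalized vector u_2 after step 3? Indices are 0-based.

u_2 = (-10/21, 20/21, -40/21)

Step 1: u_0 = a_0 = (-4, -4, -1).
Step 2: u_1 = a_1 − (6/11)·u_0 = (24/11, -20/11, -16/11).
Step 3: u_2 = a_2 − (1/33)·u_0 − (-9/14)·u_1 = (-10/21, 20/21, -40/21).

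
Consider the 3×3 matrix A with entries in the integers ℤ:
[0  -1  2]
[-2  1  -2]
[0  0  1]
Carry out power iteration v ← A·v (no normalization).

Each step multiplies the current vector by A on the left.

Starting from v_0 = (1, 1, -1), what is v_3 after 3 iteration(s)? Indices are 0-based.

v_0 = (1, 1, -1).
v_1 = A·v_0 = (-3, 1, -1).
v_2 = A·v_1 = (-3, 9, -1).
v_3 = A·v_2 = (-11, 17, -1).

v_3 = (-11, 17, -1)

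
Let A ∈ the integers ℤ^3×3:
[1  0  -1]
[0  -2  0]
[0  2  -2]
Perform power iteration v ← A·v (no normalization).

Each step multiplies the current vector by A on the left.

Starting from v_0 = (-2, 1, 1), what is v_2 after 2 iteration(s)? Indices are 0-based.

v_2 = (-3, 4, -4)

v_0 = (-2, 1, 1).
v_1 = A·v_0 = (-3, -2, 0).
v_2 = A·v_1 = (-3, 4, -4).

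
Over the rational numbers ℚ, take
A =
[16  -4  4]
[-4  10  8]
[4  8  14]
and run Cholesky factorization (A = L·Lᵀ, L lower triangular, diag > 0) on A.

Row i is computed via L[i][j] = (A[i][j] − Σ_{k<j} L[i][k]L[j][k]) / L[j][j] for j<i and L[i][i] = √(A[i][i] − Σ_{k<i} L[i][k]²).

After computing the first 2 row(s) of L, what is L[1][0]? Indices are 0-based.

L[1][0] = -1

Step 1: L[0][0] = √(16) = 4.
  L[1][0] = (-4) / L[0][0] = -1.
Step 2: L[1][1] = √(9) = 3.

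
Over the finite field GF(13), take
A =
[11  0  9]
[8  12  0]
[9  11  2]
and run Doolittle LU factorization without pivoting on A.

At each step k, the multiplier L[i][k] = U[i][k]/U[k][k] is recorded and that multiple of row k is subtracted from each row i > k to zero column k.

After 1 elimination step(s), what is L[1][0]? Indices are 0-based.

L[1][0] = 9

k=0: U[0][0]=11
  eliminate (1,0): mult=9, new row 1: (0, 12, 10); set L[1][0]=9
  eliminate (2,0): mult=2, new row 2: (0, 11, 10); set L[2][0]=2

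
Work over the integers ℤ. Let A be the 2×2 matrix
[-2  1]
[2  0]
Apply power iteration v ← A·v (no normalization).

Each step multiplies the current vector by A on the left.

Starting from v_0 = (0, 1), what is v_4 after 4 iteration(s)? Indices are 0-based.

v_4 = (-16, 12)

v_0 = (0, 1).
v_1 = A·v_0 = (1, 0).
v_2 = A·v_1 = (-2, 2).
v_3 = A·v_2 = (6, -4).
v_4 = A·v_3 = (-16, 12).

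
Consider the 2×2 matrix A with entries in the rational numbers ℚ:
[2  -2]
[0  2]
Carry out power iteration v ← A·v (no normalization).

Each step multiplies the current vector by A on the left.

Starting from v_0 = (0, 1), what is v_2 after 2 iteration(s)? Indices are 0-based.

v_0 = (0, 1).
v_1 = A·v_0 = (-2, 2).
v_2 = A·v_1 = (-8, 4).

v_2 = (-8, 4)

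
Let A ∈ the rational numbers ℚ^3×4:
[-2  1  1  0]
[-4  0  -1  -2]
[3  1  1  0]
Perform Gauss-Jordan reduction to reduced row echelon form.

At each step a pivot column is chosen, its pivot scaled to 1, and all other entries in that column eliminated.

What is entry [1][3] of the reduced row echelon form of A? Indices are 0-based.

M[1][3] = -2

pivot(0,0)=-2: scale R0 → (1, -1/2, -1/2, 0)
  clear (1,0): R1 −= (-4)R0 → (0, -2, -3, -2)
  clear (2,0): R2 −= (3)R0 → (0, 5/2, 5/2, 0)
pivot(1,1)=-2: scale R1 → (0, 1, 3/2, 1)
  clear (0,1): R0 −= (-1/2)R1 → (1, 0, 1/4, 1/2)
  clear (2,1): R2 −= (5/2)R1 → (0, 0, -5/4, -5/2)
pivot(2,2)=-5/4: scale R2 → (0, 0, 1, 2)
  clear (0,2): R0 −= (1/4)R2 → (1, 0, 0, 0)
  clear (1,2): R1 −= (3/2)R2 → (0, 1, 0, -2)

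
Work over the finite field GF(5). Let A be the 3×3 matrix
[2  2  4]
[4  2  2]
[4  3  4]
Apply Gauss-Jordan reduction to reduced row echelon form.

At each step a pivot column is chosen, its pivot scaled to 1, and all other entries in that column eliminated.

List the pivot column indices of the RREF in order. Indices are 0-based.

pivot(0,0)=2: scale R0 → (1, 1, 2)
  clear (1,0): R1 −= (4)R0 → (0, 3, 4)
  clear (2,0): R2 −= (4)R0 → (0, 4, 1)
pivot(1,1)=3: scale R1 → (0, 1, 3)
  clear (0,1): R0 −= (1)R1 → (1, 0, 4)
  clear (2,1): R2 −= (4)R1 → (0, 0, 4)
pivot(2,2)=4: scale R2 → (0, 0, 1)
  clear (0,2): R0 −= (4)R2 → (1, 0, 0)
  clear (1,2): R1 −= (3)R2 → (0, 1, 0)

pivot columns: 0, 1, 2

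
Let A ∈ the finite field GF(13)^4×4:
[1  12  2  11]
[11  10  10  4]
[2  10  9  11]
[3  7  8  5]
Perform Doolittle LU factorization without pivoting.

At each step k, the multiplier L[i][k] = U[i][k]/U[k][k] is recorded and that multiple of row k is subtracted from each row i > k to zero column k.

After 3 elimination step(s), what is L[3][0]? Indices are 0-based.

L[3][0] = 3

[col 0] pivot 1
  R1 -= 11*R0 → (0, 8, 1, 0)  (L[1][0] := 11)
  R2 -= 2*R0 → (0, 12, 5, 2)  (L[2][0] := 2)
  R3 -= 3*R0 → (0, 10, 2, 11)  (L[3][0] := 3)
[col 1] pivot 8
  R2 -= 8*R1 → (0, 0, 10, 2)  (L[2][1] := 8)
  R3 -= 11*R1 → (0, 0, 4, 11)  (L[3][1] := 11)
[col 2] pivot 10
  R3 -= 3*R2 → (0, 0, 0, 5)  (L[3][2] := 3)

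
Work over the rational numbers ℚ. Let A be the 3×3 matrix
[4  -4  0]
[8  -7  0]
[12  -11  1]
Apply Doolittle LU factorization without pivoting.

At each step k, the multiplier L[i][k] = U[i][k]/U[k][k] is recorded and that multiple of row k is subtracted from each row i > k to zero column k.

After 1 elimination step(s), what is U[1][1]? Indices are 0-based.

k=0: U[0][0]=4
  eliminate (1,0): mult=2, new row 1: (0, 1, 0); set L[1][0]=2
  eliminate (2,0): mult=3, new row 2: (0, 1, 1); set L[2][0]=3

U[1][1] = 1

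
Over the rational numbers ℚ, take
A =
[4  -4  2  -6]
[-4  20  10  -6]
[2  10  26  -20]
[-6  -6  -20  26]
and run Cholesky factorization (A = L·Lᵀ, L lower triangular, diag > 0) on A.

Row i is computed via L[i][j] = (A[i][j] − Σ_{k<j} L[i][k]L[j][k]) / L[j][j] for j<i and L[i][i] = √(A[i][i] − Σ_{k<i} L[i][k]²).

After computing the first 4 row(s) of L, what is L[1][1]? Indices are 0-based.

L[1][1] = 4

Step 1: L[0][0] = √(4) = 2.
  L[1][0] = (-4) / L[0][0] = -2.
Step 2: L[1][1] = √(16) = 4.
  L[2][0] = (2) / L[0][0] = 1.
  L[2][1] = (12) / L[1][1] = 3.
Step 3: L[2][2] = √(16) = 4.
  L[3][0] = (-6) / L[0][0] = -3.
  L[3][1] = (-12) / L[1][1] = -3.
  L[3][2] = (-8) / L[2][2] = -2.
Step 4: L[3][3] = √(4) = 2.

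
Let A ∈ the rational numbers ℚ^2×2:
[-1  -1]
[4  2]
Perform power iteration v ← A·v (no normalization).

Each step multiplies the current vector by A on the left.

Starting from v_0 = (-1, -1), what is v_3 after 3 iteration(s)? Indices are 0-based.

v_3 = (0, 8)

v_0 = (-1, -1).
v_1 = A·v_0 = (2, -6).
v_2 = A·v_1 = (4, -4).
v_3 = A·v_2 = (0, 8).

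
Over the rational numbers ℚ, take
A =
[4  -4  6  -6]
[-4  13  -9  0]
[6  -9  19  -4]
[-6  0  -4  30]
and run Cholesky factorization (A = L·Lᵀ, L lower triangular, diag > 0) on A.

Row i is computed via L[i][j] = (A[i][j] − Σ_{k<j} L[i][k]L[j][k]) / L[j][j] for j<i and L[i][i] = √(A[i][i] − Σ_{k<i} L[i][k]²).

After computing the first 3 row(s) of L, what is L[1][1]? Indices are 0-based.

Step 1: L[0][0] = √(4) = 2.
  L[1][0] = (-4) / L[0][0] = -2.
Step 2: L[1][1] = √(9) = 3.
  L[2][0] = (6) / L[0][0] = 3.
  L[2][1] = (-3) / L[1][1] = -1.
Step 3: L[2][2] = √(9) = 3.

L[1][1] = 3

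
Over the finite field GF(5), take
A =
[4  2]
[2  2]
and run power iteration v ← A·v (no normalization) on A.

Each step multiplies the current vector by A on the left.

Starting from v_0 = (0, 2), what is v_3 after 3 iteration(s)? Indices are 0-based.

v_3 = (3, 0)

v_0 = (0, 2).
v_1 = A·v_0 = (4, 4).
v_2 = A·v_1 = (4, 1).
v_3 = A·v_2 = (3, 0).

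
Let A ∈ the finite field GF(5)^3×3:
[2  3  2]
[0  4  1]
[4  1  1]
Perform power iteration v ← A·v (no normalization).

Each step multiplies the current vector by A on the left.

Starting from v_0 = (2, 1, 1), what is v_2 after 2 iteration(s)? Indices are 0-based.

v_0 = (2, 1, 1).
v_1 = A·v_0 = (4, 0, 0).
v_2 = A·v_1 = (3, 0, 1).

v_2 = (3, 0, 1)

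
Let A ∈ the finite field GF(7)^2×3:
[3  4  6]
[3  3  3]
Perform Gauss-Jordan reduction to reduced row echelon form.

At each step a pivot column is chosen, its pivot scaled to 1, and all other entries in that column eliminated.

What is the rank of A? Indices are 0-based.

pivot(0,0)=3: scale R0 → (1, 6, 2)
  clear (1,0): R1 −= (3)R0 → (0, 6, 4)
pivot(1,1)=6: scale R1 → (0, 1, 3)
  clear (0,1): R0 −= (6)R1 → (1, 0, 5)

rank = 2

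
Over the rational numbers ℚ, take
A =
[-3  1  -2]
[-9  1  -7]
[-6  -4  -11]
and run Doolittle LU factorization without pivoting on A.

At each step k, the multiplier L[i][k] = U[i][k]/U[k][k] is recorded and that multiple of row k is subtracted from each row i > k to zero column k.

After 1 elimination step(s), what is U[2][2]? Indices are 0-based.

[col 0] pivot -3
  R1 -= 3*R0 → (0, -2, -1)  (L[1][0] := 3)
  R2 -= 2*R0 → (0, -6, -7)  (L[2][0] := 2)

U[2][2] = -7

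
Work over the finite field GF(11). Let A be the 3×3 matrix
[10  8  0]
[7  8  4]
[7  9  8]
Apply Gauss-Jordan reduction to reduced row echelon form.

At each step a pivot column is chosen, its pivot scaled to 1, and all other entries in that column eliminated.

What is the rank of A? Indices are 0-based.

rank = 3

[1] R0 /= 10  ⇒  (1, 3, 0)
     R1 -= 7·R0  ⇒  (0, 9, 4)
     R2 -= 7·R0  ⇒  (0, 10, 8)
[2] R1 /= 9  ⇒  (0, 1, 9)
     R0 -= 3·R1  ⇒  (1, 0, 6)
     R2 -= 10·R1  ⇒  (0, 0, 6)
[3] R2 /= 6  ⇒  (0, 0, 1)
     R0 -= 6·R2  ⇒  (1, 0, 0)
     R1 -= 9·R2  ⇒  (0, 1, 0)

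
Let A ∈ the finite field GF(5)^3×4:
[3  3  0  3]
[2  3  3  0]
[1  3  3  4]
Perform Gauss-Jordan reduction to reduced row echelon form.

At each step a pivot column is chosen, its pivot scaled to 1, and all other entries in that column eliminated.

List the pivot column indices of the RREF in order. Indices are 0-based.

step 1: normalize row 0 (÷3) = (1, 1, 0, 1)
  row 1: subtract 2×row0 = (0, 1, 3, 3)
  row 2: subtract 1×row0 = (0, 2, 3, 3)
step 2: normalize row 1 (÷1) = (0, 1, 3, 3)
  row 0: subtract 1×row1 = (1, 0, 2, 3)
  row 2: subtract 2×row1 = (0, 0, 2, 2)
step 3: normalize row 2 (÷2) = (0, 0, 1, 1)
  row 0: subtract 2×row2 = (1, 0, 0, 1)
  row 1: subtract 3×row2 = (0, 1, 0, 0)

pivot columns: 0, 1, 2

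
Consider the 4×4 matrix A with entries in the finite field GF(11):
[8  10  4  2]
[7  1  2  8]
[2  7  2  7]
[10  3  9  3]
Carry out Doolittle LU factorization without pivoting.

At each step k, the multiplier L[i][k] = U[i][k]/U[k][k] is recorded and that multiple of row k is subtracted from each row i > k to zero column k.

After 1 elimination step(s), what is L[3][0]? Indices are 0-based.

k=0: U[0][0]=8
  eliminate (1,0): mult=5, new row 1: (0, 6, 4, 9); set L[1][0]=5
  eliminate (2,0): mult=3, new row 2: (0, 10, 1, 1); set L[2][0]=3
  eliminate (3,0): mult=4, new row 3: (0, 7, 4, 6); set L[3][0]=4

L[3][0] = 4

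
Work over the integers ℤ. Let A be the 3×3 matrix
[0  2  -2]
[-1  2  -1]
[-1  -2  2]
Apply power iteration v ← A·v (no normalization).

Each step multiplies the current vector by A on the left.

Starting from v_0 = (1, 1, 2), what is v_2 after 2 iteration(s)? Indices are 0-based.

v_0 = (1, 1, 2).
v_1 = A·v_0 = (-2, -1, 1).
v_2 = A·v_1 = (-4, -1, 6).

v_2 = (-4, -1, 6)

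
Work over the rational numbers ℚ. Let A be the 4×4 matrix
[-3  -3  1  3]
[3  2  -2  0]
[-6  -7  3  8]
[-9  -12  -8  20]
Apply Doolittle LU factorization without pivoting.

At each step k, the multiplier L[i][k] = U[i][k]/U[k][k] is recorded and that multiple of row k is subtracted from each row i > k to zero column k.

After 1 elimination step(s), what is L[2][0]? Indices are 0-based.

Step 1: pivot at (0,0) is -3.
  row1 ← row1 − (-1)·row0  ⇒  L[1][0]=-1, U row1=(0, -1, -1, 3)
  row2 ← row2 − (2)·row0  ⇒  L[2][0]=2, U row2=(0, -1, 1, 2)
  row3 ← row3 − (3)·row0  ⇒  L[3][0]=3, U row3=(0, -3, -11, 11)

L[2][0] = 2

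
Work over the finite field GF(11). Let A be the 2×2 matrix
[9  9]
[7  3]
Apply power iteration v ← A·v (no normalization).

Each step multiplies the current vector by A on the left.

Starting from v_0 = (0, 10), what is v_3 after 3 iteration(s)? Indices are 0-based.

v_3 = (8, 7)

v_0 = (0, 10).
v_1 = A·v_0 = (2, 8).
v_2 = A·v_1 = (2, 5).
v_3 = A·v_2 = (8, 7).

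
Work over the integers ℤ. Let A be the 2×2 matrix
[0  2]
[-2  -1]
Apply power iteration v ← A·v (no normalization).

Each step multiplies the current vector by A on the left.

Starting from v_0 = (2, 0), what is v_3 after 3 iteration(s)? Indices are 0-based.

v_3 = (8, 12)

v_0 = (2, 0).
v_1 = A·v_0 = (0, -4).
v_2 = A·v_1 = (-8, 4).
v_3 = A·v_2 = (8, 12).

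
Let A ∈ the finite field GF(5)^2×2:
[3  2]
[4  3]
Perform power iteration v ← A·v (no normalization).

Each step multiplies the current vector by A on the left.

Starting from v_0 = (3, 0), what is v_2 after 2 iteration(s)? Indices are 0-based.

v_2 = (1, 2)

v_0 = (3, 0).
v_1 = A·v_0 = (4, 2).
v_2 = A·v_1 = (1, 2).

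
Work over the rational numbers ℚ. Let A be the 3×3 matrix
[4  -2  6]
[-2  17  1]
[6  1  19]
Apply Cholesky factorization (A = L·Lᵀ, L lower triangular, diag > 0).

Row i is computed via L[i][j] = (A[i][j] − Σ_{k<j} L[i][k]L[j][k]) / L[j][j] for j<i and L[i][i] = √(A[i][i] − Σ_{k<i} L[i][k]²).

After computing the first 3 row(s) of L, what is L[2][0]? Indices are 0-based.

Step 1: L[0][0] = √(4) = 2.
  L[1][0] = (-2) / L[0][0] = -1.
Step 2: L[1][1] = √(16) = 4.
  L[2][0] = (6) / L[0][0] = 3.
  L[2][1] = (4) / L[1][1] = 1.
Step 3: L[2][2] = √(9) = 3.

L[2][0] = 3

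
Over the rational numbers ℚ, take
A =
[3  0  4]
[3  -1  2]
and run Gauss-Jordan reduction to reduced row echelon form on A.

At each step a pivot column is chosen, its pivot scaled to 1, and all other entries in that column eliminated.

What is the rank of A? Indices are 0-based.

rank = 2

[1] R0 /= 3  ⇒  (1, 0, 4/3)
     R1 -= 3·R0  ⇒  (0, -1, -2)
[2] R1 /= -1  ⇒  (0, 1, 2)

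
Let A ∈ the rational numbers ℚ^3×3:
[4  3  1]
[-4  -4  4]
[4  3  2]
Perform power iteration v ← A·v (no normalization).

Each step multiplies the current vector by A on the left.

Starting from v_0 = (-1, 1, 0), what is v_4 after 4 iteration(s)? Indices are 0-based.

v_4 = (-148, -8, -180)

v_0 = (-1, 1, 0).
v_1 = A·v_0 = (-1, 0, -1).
v_2 = A·v_1 = (-5, 0, -6).
v_3 = A·v_2 = (-26, -4, -32).
v_4 = A·v_3 = (-148, -8, -180).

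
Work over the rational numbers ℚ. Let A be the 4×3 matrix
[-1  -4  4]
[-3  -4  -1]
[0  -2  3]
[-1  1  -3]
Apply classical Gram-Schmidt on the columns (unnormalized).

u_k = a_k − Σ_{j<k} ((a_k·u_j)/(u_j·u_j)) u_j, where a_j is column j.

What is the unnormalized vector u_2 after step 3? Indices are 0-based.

u_2 = (73/182, -59/182, 12/91, 4/7)

Step 1: u_0 = a_0 = (-1, -3, 0, -1).
Step 2: u_1 = a_1 − (15/11)·u_0 = (-29/11, 1/11, -2, 26/11).
Step 3: u_2 = a_2 − (2/11)·u_0 − (-261/182)·u_1 = (73/182, -59/182, 12/91, 4/7).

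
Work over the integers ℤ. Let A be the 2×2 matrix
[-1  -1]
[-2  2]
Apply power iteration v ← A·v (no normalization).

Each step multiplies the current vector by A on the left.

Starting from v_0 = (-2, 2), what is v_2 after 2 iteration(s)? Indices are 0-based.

v_2 = (-8, 16)

v_0 = (-2, 2).
v_1 = A·v_0 = (0, 8).
v_2 = A·v_1 = (-8, 16).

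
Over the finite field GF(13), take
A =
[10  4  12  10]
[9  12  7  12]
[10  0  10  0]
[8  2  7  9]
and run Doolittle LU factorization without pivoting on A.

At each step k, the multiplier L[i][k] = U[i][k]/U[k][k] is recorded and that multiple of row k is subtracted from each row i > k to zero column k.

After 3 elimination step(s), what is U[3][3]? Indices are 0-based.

U[3][3] = 2

[col 0] pivot 10
  R1 -= 10*R0 → (0, 11, 4, 3)  (L[1][0] := 10)
  R2 -= 1*R0 → (0, 9, 11, 3)  (L[2][0] := 1)
  R3 -= 6*R0 → (0, 4, 0, 1)  (L[3][0] := 6)
[col 1] pivot 11
  R2 -= 2*R1 → (0, 0, 3, 10)  (L[2][1] := 2)
  R3 -= 11*R1 → (0, 0, 8, 7)  (L[3][1] := 11)
[col 2] pivot 3
  R3 -= 7*R2 → (0, 0, 0, 2)  (L[3][2] := 7)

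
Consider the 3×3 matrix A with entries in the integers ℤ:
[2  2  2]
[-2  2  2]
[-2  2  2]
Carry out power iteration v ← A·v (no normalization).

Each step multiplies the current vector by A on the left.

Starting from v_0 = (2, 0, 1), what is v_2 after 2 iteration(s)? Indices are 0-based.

v_2 = (4, -20, -20)

v_0 = (2, 0, 1).
v_1 = A·v_0 = (6, -2, -2).
v_2 = A·v_1 = (4, -20, -20).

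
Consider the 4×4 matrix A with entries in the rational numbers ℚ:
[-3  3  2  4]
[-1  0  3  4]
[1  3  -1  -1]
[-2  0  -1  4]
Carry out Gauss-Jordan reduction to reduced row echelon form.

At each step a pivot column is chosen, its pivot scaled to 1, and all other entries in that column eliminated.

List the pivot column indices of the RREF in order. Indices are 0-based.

step 1: normalize row 0 (÷-3) = (1, -1, -2/3, -4/3)
  row 1: subtract -1×row0 = (0, -1, 7/3, 8/3)
  row 2: subtract 1×row0 = (0, 4, -1/3, 1/3)
  row 3: subtract -2×row0 = (0, -2, -7/3, 4/3)
step 2: normalize row 1 (÷-1) = (0, 1, -7/3, -8/3)
  row 0: subtract -1×row1 = (1, 0, -3, -4)
  row 2: subtract 4×row1 = (0, 0, 9, 11)
  row 3: subtract -2×row1 = (0, 0, -7, -4)
step 3: normalize row 2 (÷9) = (0, 0, 1, 11/9)
  row 0: subtract -3×row2 = (1, 0, 0, -1/3)
  row 1: subtract -7/3×row2 = (0, 1, 0, 5/27)
  row 3: subtract -7×row2 = (0, 0, 0, 41/9)
step 4: normalize row 3 (÷41/9) = (0, 0, 0, 1)
  row 0: subtract -1/3×row3 = (1, 0, 0, 0)
  row 1: subtract 5/27×row3 = (0, 1, 0, 0)
  row 2: subtract 11/9×row3 = (0, 0, 1, 0)

pivot columns: 0, 1, 2, 3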